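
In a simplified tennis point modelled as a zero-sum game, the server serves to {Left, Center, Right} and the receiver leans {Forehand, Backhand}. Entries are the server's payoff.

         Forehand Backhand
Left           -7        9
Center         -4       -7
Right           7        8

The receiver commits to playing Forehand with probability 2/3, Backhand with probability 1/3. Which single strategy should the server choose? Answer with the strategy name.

Right

Expected payoff of Left: (2/3)·(-7) + (1/3)·9 = -5/3.
Expected payoff of Center: (2/3)·(-4) + (1/3)·(-7) = -5.
Expected payoff of Right: (2/3)·7 + (1/3)·8 = 22/3.
The largest is 22/3, so the server's best response is Right.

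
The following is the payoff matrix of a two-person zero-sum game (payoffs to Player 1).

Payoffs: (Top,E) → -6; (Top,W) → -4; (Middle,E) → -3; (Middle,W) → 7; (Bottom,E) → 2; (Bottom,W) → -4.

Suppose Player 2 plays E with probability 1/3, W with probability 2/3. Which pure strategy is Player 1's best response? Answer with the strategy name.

Middle

Expected payoff of Top: (1/3)·(-6) + (2/3)·(-4) = -14/3.
Expected payoff of Middle: (1/3)·(-3) + (2/3)·7 = 11/3.
Expected payoff of Bottom: (1/3)·2 + (2/3)·(-4) = -2.
The largest is 11/3, so Player 1's best response is Middle.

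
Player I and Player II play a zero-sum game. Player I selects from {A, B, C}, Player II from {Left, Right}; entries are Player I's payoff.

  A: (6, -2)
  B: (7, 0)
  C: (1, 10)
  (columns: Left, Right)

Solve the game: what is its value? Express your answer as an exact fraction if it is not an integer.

35/8

Row minima: A → -2, B → 0, C → 1; maximin = 1.
Column maxima: Left → 7, Right → 10; minimax = 7.
1 ≠ 7, so there is no saddle point; optimal play is mixed.
A is strictly dominated by B, so Player I never plays it.
On the remaining 2×2 (B, C vs Left, Right):
Let Player I play B with probability p. Expected payoff against Left: 7p + 1(1−p) = 6p + 1; against Right: 0p + 10(1−p) = −10p + 10.
Setting these equal: 6p + 1 = −10p + 10 ⇒ 16p = 9 ⇒ p = 9/16, and the value is (6)·(9/16) + 1 = 35/8.
For Player II: with q = P(Left), equating B's and C's payoffs gives 7q = −9q + 10 ⇒ q = 5/8.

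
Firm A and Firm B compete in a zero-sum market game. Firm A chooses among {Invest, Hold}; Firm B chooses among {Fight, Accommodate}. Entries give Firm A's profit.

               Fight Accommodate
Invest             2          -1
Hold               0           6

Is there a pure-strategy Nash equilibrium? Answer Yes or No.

No

Row minima: Invest → -1, Hold → 0; maximin = 0.
Column maxima: Fight → 2, Accommodate → 6; minimax = 2.
0 ≠ 2, so no pure-strategy equilibrium exists.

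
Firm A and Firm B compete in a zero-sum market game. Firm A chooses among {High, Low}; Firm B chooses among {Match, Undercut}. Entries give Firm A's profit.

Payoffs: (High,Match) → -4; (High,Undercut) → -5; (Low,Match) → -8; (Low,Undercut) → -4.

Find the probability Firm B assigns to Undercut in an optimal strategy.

Row minima: High → -5, Low → -8; maximin = -5.
Column maxima: Match → -4, Undercut → -4; minimax = -4.
-5 ≠ -4, so there is no saddle point; optimal play is mixed.
Let Firm A play High with probability p. Expected payoff against Match: (-4)p + (-8)(1−p) = 4p − 8; against Undercut: (-5)p + (-4)(1−p) = −p − 4.
Setting these equal: 4p − 8 = −p − 4 ⇒ 5p = 4 ⇒ p = 4/5, and the value is (4)·(4/5) − 8 = -24/5.
For Firm B: with q = P(Match), equating High's and Low's payoffs gives q − 5 = −4q − 4 ⇒ q = 1/5.

4/5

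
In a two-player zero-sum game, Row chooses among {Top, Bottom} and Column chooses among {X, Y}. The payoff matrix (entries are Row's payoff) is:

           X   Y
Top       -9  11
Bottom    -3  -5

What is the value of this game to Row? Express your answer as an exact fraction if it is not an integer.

Row minima: Top → -9, Bottom → -5; maximin = -5.
Column maxima: X → -3, Y → 11; minimax = -3.
-5 ≠ -3, so there is no saddle point; optimal play is mixed.
Let Row play Top with probability p. Expected payoff against X: (-9)p + (-3)(1−p) = −6p − 3; against Y: 11p + (-5)(1−p) = 16p − 5.
Setting these equal: −6p − 3 = 16p − 5 ⇒ −22p = -2 ⇒ p = 1/11, and the value is (-6)·(1/11) − 3 = -39/11.
For Column: with q = P(X), equating Top's and Bottom's payoffs gives −20q + 11 = 2q − 5 ⇒ q = 8/11.

-39/11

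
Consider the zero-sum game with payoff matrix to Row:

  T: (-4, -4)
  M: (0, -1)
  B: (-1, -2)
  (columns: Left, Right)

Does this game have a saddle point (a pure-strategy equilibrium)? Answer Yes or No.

Row minima: T → -4, M → -1, B → -2; maximin = -1.
Column maxima: Left → 0, Right → -1; minimax = -1.
maximin = minimax = -1, so a saddle point exists.

Yes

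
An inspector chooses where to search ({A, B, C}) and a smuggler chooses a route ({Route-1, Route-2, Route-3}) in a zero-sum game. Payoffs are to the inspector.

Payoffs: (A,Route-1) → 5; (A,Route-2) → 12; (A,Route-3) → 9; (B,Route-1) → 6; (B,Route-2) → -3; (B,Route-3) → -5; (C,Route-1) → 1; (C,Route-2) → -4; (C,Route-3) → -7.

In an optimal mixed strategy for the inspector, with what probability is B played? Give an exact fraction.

Row minima: A → 5, B → -5, C → -7; maximin = 5.
Column maxima: Route-1 → 6, Route-2 → 12, Route-3 → 9; minimax = 6.
5 ≠ 6, so there is no saddle point; optimal play is mixed.
C is strictly dominated by A, so the inspector never plays it.
Route-2 is strictly dominated by Route-3 (it gives the inspector strictly more in every row), so the smuggler never plays it.
On the remaining 2×2 (A, B vs Route-1, Route-3):
Let the inspector play A with probability p. Expected payoff against Route-1: 5p + 6(1−p) = −p + 6; against Route-3: 9p + (-5)(1−p) = 14p − 5.
Setting these equal: −p + 6 = 14p − 5 ⇒ −15p = -11 ⇒ p = 11/15, and the value is (-1)·(11/15) + 6 = 79/15.
For the smuggler: with q = P(Route-1), equating A's and B's payoffs gives −4q + 9 = 11q − 5 ⇒ q = 14/15.

4/15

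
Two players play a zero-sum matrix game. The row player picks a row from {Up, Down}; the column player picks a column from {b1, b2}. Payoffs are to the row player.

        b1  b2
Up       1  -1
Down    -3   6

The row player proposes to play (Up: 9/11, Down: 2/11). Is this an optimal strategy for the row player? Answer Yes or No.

Yes

Against b1 this mix gives (9/11)·1 + (2/11)·(-3) = 3/11.
Against b2 this mix gives (9/11)·(-1) + (2/11)·6 = 3/11.
All of the column player's active replies (b1, b2) yield 3/11, and no column does worse for the row player. The mix makes the column player indifferent and guarantees 3/11, so it is optimal.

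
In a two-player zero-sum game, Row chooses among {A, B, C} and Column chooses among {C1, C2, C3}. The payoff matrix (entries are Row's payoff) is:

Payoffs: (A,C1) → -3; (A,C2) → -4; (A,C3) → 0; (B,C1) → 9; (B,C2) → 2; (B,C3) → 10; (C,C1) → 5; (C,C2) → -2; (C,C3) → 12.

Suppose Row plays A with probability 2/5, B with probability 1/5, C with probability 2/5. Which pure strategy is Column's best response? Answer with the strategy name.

C2

If Column plays C1, Row's expected payoff is (2/5)·(-3) + (1/5)·9 + (2/5)·5 = 13/5.
If Column plays C2, Row's expected payoff is (2/5)·(-4) + (1/5)·2 + (2/5)·(-2) = -2.
If Column plays C3, Row's expected payoff is (2/5)·0 + (1/5)·10 + (2/5)·12 = 34/5.
Column minimizes Row's payoff; the smallest is -2, so the best response is C2.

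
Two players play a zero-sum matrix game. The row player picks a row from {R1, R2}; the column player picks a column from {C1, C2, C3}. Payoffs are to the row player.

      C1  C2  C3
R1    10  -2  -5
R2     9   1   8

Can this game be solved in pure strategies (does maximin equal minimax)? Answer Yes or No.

Yes

Row minima: R1 → -5, R2 → 1; maximin = 1.
Column maxima: C1 → 10, C2 → 1, C3 → 8; minimax = 1.
maximin = minimax = 1, so a saddle point exists.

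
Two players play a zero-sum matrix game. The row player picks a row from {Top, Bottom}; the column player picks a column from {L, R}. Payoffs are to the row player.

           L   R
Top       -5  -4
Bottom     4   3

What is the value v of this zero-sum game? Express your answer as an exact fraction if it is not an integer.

Row minima: Top → -5, Bottom → 3; maximin = 3.
Column maxima: L → 4, R → 3; minimax = 3.
Since maximin = minimax = 3, there is a saddle point and the value is 3.

3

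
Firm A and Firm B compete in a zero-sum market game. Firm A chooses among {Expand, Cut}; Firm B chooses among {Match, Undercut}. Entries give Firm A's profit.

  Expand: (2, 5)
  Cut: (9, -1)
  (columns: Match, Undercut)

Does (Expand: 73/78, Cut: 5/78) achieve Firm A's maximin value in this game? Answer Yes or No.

Against Match this mix gives (73/78)·2 + (5/78)·9 = 191/78.
Against Undercut this mix gives (73/78)·5 + (5/78)·(-1) = 60/13.
Firm B will play Match, holding Firm A to 191/78. Shifting weight toward the row that does better against Match would raise this floor (the equalizing mix achieves 47/13 against both Match and Undercut), so the proposed strategy is not optimal.

No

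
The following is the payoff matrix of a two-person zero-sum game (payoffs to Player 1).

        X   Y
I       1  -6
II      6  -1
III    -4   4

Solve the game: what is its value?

4/3

Row minima: I → -6, II → -1, III → -4; maximin = -1.
Column maxima: X → 6, Y → 4; minimax = 4.
-1 ≠ 4, so there is no saddle point; optimal play is mixed.
I is strictly dominated by II, so Player 1 never plays it.
On the remaining 2×2 (II, III vs X, Y):
Let Player 1 play II with probability p. Expected payoff against X: 6p + (-4)(1−p) = 10p − 4; against Y: (-1)p + 4(1−p) = −5p + 4.
Setting these equal: 10p − 4 = −5p + 4 ⇒ 15p = 8 ⇒ p = 8/15, and the value is (10)·(8/15) − 4 = 4/3.
For Player 2: with q = P(X), equating II's and III's payoffs gives 7q − 1 = −8q + 4 ⇒ q = 1/3.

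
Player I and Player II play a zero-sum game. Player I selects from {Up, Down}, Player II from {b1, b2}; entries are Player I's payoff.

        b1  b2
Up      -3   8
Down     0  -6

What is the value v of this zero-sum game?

-18/17

Row minima: Up → -3, Down → -6; maximin = -3.
Column maxima: b1 → 0, b2 → 8; minimax = 0.
-3 ≠ 0, so there is no saddle point; optimal play is mixed.
Let Player I play Up with probability p. Expected payoff against b1: (-3)p + 0(1−p) = −3p; against b2: 8p + (-6)(1−p) = 14p − 6.
Setting these equal: −3p = 14p − 6 ⇒ −17p = -6 ⇒ p = 6/17, and the value is (-3)·(6/17) = -18/17.
For Player II: with q = P(b1), equating Up's and Down's payoffs gives −11q + 8 = 6q − 6 ⇒ q = 14/17.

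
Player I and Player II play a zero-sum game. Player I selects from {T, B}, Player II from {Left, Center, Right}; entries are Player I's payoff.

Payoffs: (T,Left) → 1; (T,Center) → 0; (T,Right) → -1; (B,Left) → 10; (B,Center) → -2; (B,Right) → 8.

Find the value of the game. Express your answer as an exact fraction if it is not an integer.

-2/11

Row minima: T → -1, B → -2; maximin = -1.
Column maxima: Left → 10, Center → 0, Right → 8; minimax = 0.
-1 ≠ 0, so there is no saddle point; optimal play is mixed.
Left is strictly dominated by Center (it gives Player I strictly more in every row), so Player II never plays it.
On the remaining 2×2 (T, B vs Center, Right):
Let Player I play T with probability p. Expected payoff against Center: 0p + (-2)(1−p) = 2p − 2; against Right: (-1)p + 8(1−p) = −9p + 8.
Setting these equal: 2p − 2 = −9p + 8 ⇒ 11p = 10 ⇒ p = 10/11, and the value is (2)·(10/11) − 2 = -2/11.
For Player II: with q = P(Center), equating T's and B's payoffs gives q − 1 = −10q + 8 ⇒ q = 9/11.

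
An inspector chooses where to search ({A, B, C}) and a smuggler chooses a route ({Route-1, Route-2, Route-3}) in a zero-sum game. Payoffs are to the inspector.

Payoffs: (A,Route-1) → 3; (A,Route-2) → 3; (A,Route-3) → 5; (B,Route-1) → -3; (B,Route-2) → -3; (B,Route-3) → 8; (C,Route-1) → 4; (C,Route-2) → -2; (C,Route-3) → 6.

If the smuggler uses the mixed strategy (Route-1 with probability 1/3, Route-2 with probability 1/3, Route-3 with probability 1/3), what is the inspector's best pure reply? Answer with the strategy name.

A

Expected payoff of A: (1/3)·3 + (1/3)·3 + (1/3)·5 = 11/3.
Expected payoff of B: (1/3)·(-3) + (1/3)·(-3) + (1/3)·8 = 2/3.
Expected payoff of C: (1/3)·4 + (1/3)·(-2) + (1/3)·6 = 8/3.
The largest is 11/3, so the inspector's best response is A.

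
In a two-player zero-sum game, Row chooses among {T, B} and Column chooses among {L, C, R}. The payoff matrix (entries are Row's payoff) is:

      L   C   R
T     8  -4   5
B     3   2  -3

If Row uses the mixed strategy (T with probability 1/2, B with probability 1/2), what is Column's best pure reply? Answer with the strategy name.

If Column plays L, Row's expected payoff is (1/2)·8 + (1/2)·3 = 11/2.
If Column plays C, Row's expected payoff is (1/2)·(-4) + (1/2)·2 = -1.
If Column plays R, Row's expected payoff is (1/2)·5 + (1/2)·(-3) = 1.
Column minimizes Row's payoff; the smallest is -1, so the best response is C.

C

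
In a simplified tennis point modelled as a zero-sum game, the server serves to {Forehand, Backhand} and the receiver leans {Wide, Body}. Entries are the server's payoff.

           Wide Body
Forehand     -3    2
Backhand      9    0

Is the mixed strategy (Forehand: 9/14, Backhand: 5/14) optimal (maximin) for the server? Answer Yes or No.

Yes

Against Wide this mix gives (9/14)·(-3) + (5/14)·9 = 9/7.
Against Body this mix gives (9/14)·2 + (5/14)·0 = 9/7.
All of the receiver's active replies (Wide, Body) yield 9/7, and no column does worse for the server. The mix makes the receiver indifferent and guarantees 9/7, so it is optimal.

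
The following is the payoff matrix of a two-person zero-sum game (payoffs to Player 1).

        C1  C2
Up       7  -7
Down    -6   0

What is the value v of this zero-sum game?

Row minima: Up → -7, Down → -6; maximin = -6.
Column maxima: C1 → 7, C2 → 0; minimax = 0.
-6 ≠ 0, so there is no saddle point; optimal play is mixed.
Let Player 1 play Up with probability p. Expected payoff against C1: 7p + (-6)(1−p) = 13p − 6; against C2: (-7)p + 0(1−p) = −7p.
Setting these equal: 13p − 6 = −7p ⇒ 20p = 6 ⇒ p = 3/10, and the value is (13)·(3/10) − 6 = -21/10.
For Player 2: with q = P(C1), equating Up's and Down's payoffs gives 14q − 7 = −6q ⇒ q = 7/20.

-21/10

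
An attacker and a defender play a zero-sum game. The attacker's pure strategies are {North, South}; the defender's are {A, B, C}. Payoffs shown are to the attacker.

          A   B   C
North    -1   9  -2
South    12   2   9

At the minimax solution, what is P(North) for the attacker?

Row minima: North → -2, South → 2; maximin = 2.
Column maxima: A → 12, B → 9, C → 9; minimax = 9.
2 ≠ 9, so there is no saddle point; optimal play is mixed.
A is strictly dominated by C (it gives the attacker strictly more in every row), so the defender never plays it.
On the remaining 2×2 (North, South vs B, C):
Let the attacker play North with probability p. Expected payoff against B: 9p + 2(1−p) = 7p + 2; against C: (-2)p + 9(1−p) = −11p + 9.
Setting these equal: 7p + 2 = −11p + 9 ⇒ 18p = 7 ⇒ p = 7/18, and the value is (7)·(7/18) + 2 = 85/18.
For the defender: with q = P(B), equating North's and South's payoffs gives 11q − 2 = −7q + 9 ⇒ q = 11/18.

7/18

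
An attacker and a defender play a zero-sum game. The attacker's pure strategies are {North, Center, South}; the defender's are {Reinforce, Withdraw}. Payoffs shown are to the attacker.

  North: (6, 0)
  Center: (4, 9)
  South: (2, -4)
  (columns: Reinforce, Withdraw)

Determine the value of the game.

Row minima: North → 0, Center → 4, South → -4; maximin = 4.
Column maxima: Reinforce → 6, Withdraw → 9; minimax = 6.
4 ≠ 6, so there is no saddle point; optimal play is mixed.
South is strictly dominated by North, so the attacker never plays it.
On the remaining 2×2 (North, Center vs Reinforce, Withdraw):
Let the attacker play North with probability p. Expected payoff against Reinforce: 6p + 4(1−p) = 2p + 4; against Withdraw: 0p + 9(1−p) = −9p + 9.
Setting these equal: 2p + 4 = −9p + 9 ⇒ 11p = 5 ⇒ p = 5/11, and the value is (2)·(5/11) + 4 = 54/11.
For the defender: with q = P(Reinforce), equating North's and Center's payoffs gives 6q = −5q + 9 ⇒ q = 9/11.

54/11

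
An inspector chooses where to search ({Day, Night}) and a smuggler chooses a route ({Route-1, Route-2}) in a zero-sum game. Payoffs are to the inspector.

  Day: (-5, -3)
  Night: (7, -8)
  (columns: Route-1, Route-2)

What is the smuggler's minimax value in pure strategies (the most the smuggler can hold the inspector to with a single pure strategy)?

Column maxima: Route-1 → 7, Route-2 → -3.
The smallest of these is -3.

-3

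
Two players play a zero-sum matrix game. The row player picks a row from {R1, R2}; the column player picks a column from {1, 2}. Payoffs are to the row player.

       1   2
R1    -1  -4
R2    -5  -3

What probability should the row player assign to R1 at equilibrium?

Row minima: R1 → -4, R2 → -5; maximin = -4.
Column maxima: 1 → -1, 2 → -3; minimax = -3.
-4 ≠ -3, so there is no saddle point; optimal play is mixed.
Let the row player play R1 with probability p. Expected payoff against 1: (-1)p + (-5)(1−p) = 4p − 5; against 2: (-4)p + (-3)(1−p) = −p − 3.
Setting these equal: 4p − 5 = −p − 3 ⇒ 5p = 2 ⇒ p = 2/5, and the value is (4)·(2/5) − 5 = -17/5.
For the column player: with q = P(1), equating R1's and R2's payoffs gives 3q − 4 = −2q − 3 ⇒ q = 1/5.

2/5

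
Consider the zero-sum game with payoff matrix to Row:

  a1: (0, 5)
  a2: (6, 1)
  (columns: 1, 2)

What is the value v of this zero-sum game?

Row minima: a1 → 0, a2 → 1; maximin = 1.
Column maxima: 1 → 6, 2 → 5; minimax = 5.
1 ≠ 5, so there is no saddle point; optimal play is mixed.
Let Row play a1 with probability p. Expected payoff against 1: 0p + 6(1−p) = −6p + 6; against 2: 5p + 1(1−p) = 4p + 1.
Setting these equal: −6p + 6 = 4p + 1 ⇒ −10p = -5 ⇒ p = 1/2, and the value is (-6)·(1/2) + 6 = 3.
For Column: with q = P(1), equating a1's and a2's payoffs gives −5q + 5 = 5q + 1 ⇒ q = 2/5.

3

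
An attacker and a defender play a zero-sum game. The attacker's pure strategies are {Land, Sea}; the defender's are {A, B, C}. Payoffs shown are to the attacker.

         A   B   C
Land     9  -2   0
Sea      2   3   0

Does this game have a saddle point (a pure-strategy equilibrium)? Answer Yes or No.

Yes

Row minima: Land → -2, Sea → 0; maximin = 0.
Column maxima: A → 9, B → 3, C → 0; minimax = 0.
maximin = minimax = 0, so a saddle point exists.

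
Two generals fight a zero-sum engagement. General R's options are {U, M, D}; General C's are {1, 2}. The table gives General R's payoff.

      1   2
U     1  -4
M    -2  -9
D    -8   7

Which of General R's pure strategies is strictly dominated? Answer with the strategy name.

U gives a strictly higher payoff than M against every column: 1 > -2, -4 > -9.
So M is strictly dominated and General R never plays it.

M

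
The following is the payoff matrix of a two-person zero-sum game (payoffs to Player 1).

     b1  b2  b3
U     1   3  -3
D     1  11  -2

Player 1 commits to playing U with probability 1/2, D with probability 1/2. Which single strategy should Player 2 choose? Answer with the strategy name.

If Player 2 plays b1, Player 1's expected payoff is (1/2)·1 + (1/2)·1 = 1.
If Player 2 plays b2, Player 1's expected payoff is (1/2)·3 + (1/2)·11 = 7.
If Player 2 plays b3, Player 1's expected payoff is (1/2)·(-3) + (1/2)·(-2) = -5/2.
Player 2 minimizes Player 1's payoff; the smallest is -5/2, so the best response is b3.

b3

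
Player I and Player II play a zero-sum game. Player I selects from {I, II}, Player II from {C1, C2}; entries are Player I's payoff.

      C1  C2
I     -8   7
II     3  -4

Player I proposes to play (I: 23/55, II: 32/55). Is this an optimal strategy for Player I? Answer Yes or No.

Against C1 this mix gives (23/55)·(-8) + (32/55)·3 = -8/5.
Against C2 this mix gives (23/55)·7 + (32/55)·(-4) = 3/5.
Player II will play C1, holding Player I to -8/5. Shifting weight toward the row that does better against C1 would raise this floor (the equalizing mix achieves -1/2 against both C1 and C2), so the proposed strategy is not optimal.

No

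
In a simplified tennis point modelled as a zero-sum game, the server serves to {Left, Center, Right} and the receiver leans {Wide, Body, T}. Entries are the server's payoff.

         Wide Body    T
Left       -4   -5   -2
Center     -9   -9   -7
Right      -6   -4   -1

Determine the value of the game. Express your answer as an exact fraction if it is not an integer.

-14/3

Row minima: Left → -5, Center → -9, Right → -6; maximin = -5.
Column maxima: Wide → -4, Body → -4, T → -1; minimax = -4.
-5 ≠ -4, so there is no saddle point; optimal play is mixed.
Center is strictly dominated by Left, so the server never plays it.
T is strictly dominated by Wide (it gives the server strictly more in every row), so the receiver never plays it.
On the remaining 2×2 (Left, Right vs Wide, Body):
Let the server play Left with probability p. Expected payoff against Wide: (-4)p + (-6)(1−p) = 2p − 6; against Body: (-5)p + (-4)(1−p) = −p − 4.
Setting these equal: 2p − 6 = −p − 4 ⇒ 3p = 2 ⇒ p = 2/3, and the value is (2)·(2/3) − 6 = -14/3.
For the receiver: with q = P(Wide), equating Left's and Right's payoffs gives q − 5 = −2q − 4 ⇒ q = 1/3.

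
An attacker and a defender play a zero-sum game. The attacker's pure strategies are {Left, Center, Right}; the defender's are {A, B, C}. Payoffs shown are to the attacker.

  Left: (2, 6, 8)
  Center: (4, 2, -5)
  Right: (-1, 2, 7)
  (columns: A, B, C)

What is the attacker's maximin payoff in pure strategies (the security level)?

2

Row minima: Left → 2, Center → -5, Right → -1.
The best of these is 2.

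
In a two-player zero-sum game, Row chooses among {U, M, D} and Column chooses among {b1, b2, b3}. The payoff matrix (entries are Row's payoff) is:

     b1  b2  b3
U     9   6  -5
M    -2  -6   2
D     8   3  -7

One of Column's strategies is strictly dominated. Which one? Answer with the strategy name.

b2 holds Row's payoff strictly below b1 in every row: 6 < 9, -6 < -2, 3 < 8.
So b1 is strictly dominated for Column.

b1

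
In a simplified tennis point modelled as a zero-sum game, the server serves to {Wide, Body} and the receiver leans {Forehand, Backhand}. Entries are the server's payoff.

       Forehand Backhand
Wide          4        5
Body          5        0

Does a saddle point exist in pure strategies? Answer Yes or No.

Row minima: Wide → 4, Body → 0; maximin = 4.
Column maxima: Forehand → 5, Backhand → 5; minimax = 5.
4 ≠ 5, so no pure-strategy equilibrium exists.

No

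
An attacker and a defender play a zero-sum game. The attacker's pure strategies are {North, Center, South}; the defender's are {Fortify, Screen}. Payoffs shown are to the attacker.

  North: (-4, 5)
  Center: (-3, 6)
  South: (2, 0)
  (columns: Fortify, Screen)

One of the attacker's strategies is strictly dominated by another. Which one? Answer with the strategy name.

North

Center gives a strictly higher payoff than North against every column: -3 > -4, 6 > 5.
So North is strictly dominated and the attacker never plays it.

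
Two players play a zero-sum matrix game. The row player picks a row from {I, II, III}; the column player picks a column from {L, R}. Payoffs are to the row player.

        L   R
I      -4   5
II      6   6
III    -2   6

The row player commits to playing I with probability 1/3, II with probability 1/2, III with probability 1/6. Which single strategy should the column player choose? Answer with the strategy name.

L

If the column player plays L, the row player's expected payoff is (1/3)·(-4) + (1/2)·6 + (1/6)·(-2) = 4/3.
If the column player plays R, the row player's expected payoff is (1/3)·5 + (1/2)·6 + (1/6)·6 = 17/3.
The column player minimizes the row player's payoff; the smallest is 4/3, so the best response is L.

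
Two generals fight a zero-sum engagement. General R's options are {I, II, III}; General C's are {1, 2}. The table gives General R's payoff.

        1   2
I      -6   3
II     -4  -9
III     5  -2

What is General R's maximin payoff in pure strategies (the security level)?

-2

Row minima: I → -6, II → -9, III → -2.
The best of these is -2.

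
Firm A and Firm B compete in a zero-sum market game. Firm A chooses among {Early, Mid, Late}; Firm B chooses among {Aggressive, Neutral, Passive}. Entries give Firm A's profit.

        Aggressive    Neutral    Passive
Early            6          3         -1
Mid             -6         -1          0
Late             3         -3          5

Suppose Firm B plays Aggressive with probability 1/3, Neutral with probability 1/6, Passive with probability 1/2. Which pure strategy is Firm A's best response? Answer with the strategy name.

Late

Expected payoff of Early: (1/3)·6 + (1/6)·3 + (1/2)·(-1) = 2.
Expected payoff of Mid: (1/3)·(-6) + (1/6)·(-1) + (1/2)·0 = -13/6.
Expected payoff of Late: (1/3)·3 + (1/6)·(-3) + (1/2)·5 = 3.
The largest is 3, so Firm A's best response is Late.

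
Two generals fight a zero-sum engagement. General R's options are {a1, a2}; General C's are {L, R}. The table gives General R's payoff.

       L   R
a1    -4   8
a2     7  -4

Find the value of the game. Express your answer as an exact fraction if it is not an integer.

40/23

Row minima: a1 → -4, a2 → -4; maximin = -4.
Column maxima: L → 7, R → 8; minimax = 7.
-4 ≠ 7, so there is no saddle point; optimal play is mixed.
Let General R play a1 with probability p. Expected payoff against L: (-4)p + 7(1−p) = −11p + 7; against R: 8p + (-4)(1−p) = 12p − 4.
Setting these equal: −11p + 7 = 12p − 4 ⇒ −23p = -11 ⇒ p = 11/23, and the value is (-11)·(11/23) + 7 = 40/23.
For General C: with q = P(L), equating a1's and a2's payoffs gives −12q + 8 = 11q − 4 ⇒ q = 12/23.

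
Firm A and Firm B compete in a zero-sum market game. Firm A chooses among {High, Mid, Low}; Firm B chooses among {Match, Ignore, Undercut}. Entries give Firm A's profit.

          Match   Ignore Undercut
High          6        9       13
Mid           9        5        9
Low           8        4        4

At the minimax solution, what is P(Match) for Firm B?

4/7

Row minima: High → 6, Mid → 5, Low → 4; maximin = 6.
Column maxima: Match → 9, Ignore → 9, Undercut → 13; minimax = 9.
6 ≠ 9, so there is no saddle point; optimal play is mixed.
Low is strictly dominated by Mid, so Firm A never plays it.
With Low eliminated, Undercut is strictly dominated by Ignore (it gives Firm A strictly more in every remaining row), so Firm B never plays it.
On the remaining 2×2 (High, Mid vs Match, Ignore):
Let Firm A play High with probability p. Expected payoff against Match: 6p + 9(1−p) = −3p + 9; against Ignore: 9p + 5(1−p) = 4p + 5.
Setting these equal: −3p + 9 = 4p + 5 ⇒ −7p = -4 ⇒ p = 4/7, and the value is (-3)·(4/7) + 9 = 51/7.
For Firm B: with q = P(Match), equating High's and Mid's payoffs gives −3q + 9 = 4q + 5 ⇒ q = 4/7.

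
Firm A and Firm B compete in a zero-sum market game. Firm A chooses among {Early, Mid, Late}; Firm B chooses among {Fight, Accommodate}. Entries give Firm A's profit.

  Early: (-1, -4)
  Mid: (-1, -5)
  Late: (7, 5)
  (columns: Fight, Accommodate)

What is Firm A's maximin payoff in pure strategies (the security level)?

Row minima: Early → -4, Mid → -5, Late → 5.
The best of these is 5.

5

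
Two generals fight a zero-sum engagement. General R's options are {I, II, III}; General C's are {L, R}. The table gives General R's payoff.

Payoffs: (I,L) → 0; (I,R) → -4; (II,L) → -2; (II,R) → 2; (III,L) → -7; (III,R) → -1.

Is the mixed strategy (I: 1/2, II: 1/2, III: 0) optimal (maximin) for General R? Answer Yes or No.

Yes

Against L this mix gives (1/2)·0 + (1/2)·(-2) = -1.
Against R this mix gives (1/2)·(-4) + (1/2)·2 = -1.
All of General C's active replies (L, R) yield -1, and no column does worse for General R. The mix makes General C indifferent and guarantees -1, so it is optimal.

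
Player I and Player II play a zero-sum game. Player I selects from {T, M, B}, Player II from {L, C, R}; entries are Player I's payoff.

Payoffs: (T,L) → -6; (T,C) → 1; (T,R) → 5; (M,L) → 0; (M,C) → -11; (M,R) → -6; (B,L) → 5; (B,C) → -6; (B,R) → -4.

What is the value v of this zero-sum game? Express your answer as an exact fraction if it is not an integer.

Row minima: T → -6, M → -11, B → -6; maximin = -6.
Column maxima: L → 5, C → 1, R → 5; minimax = 1.
-6 ≠ 1, so there is no saddle point; optimal play is mixed.
M is strictly dominated by B, so Player I never plays it.
R is strictly dominated by C (it gives Player I strictly more in every row), so Player II never plays it.
On the remaining 2×2 (T, B vs L, C):
Let Player I play T with probability p. Expected payoff against L: (-6)p + 5(1−p) = −11p + 5; against C: 1p + (-6)(1−p) = 7p − 6.
Setting these equal: −11p + 5 = 7p − 6 ⇒ −18p = -11 ⇒ p = 11/18, and the value is (-11)·(11/18) + 5 = -31/18.
For Player II: with q = P(L), equating T's and B's payoffs gives −7q + 1 = 11q − 6 ⇒ q = 7/18.

-31/18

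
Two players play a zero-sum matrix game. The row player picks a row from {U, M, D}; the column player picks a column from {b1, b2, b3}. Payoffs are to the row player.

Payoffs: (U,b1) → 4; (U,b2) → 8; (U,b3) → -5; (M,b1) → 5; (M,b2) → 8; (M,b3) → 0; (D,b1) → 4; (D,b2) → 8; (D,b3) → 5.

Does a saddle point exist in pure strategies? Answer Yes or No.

No

Row minima: U → -5, M → 0, D → 4; maximin = 4.
Column maxima: b1 → 5, b2 → 8, b3 → 5; minimax = 5.
4 ≠ 5, so no pure-strategy equilibrium exists.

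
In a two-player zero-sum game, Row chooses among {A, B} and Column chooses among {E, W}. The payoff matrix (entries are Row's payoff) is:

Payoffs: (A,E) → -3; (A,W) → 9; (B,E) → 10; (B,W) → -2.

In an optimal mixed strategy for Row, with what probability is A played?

1/2

Row minima: A → -3, B → -2; maximin = -2.
Column maxima: E → 10, W → 9; minimax = 9.
-2 ≠ 9, so there is no saddle point; optimal play is mixed.
Let Row play A with probability p. Expected payoff against E: (-3)p + 10(1−p) = −13p + 10; against W: 9p + (-2)(1−p) = 11p − 2.
Setting these equal: −13p + 10 = 11p − 2 ⇒ −24p = -12 ⇒ p = 1/2, and the value is (-13)·(1/2) + 10 = 7/2.
For Column: with q = P(E), equating A's and B's payoffs gives −12q + 9 = 12q − 2 ⇒ q = 11/24.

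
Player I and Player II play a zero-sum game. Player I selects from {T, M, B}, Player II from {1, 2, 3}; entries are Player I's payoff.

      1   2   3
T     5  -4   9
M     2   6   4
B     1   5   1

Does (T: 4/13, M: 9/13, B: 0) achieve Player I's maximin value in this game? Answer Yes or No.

Against 1 this mix gives (4/13)·5 + (9/13)·2 = 38/13.
Against 2 this mix gives (4/13)·(-4) + (9/13)·6 = 38/13.
Against 3 this mix gives (4/13)·9 + (9/13)·4 = 72/13.
All of Player II's active replies (1, 2) yield 38/13, and no column does worse for Player I. The mix makes Player II indifferent and guarantees 38/13, so it is optimal.

Yes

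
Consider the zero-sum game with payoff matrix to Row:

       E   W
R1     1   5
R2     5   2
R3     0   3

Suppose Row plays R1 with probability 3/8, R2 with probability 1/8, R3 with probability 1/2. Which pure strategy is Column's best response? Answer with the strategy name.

E

If Column plays E, Row's expected payoff is (3/8)·1 + (1/8)·5 + (1/2)·0 = 1.
If Column plays W, Row's expected payoff is (3/8)·5 + (1/8)·2 + (1/2)·3 = 29/8.
Column minimizes Row's payoff; the smallest is 1, so the best response is E.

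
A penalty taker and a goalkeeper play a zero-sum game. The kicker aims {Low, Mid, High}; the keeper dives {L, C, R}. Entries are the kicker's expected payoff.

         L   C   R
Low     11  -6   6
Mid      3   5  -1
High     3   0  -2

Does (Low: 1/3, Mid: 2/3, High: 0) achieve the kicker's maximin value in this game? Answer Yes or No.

Yes

Against L this mix gives (1/3)·11 + (2/3)·3 = 17/3.
Against C this mix gives (1/3)·(-6) + (2/3)·5 = 4/3.
Against R this mix gives (1/3)·6 + (2/3)·(-1) = 4/3.
All of the keeper's active replies (C, R) yield 4/3, and no column does worse for the kicker. The mix makes the keeper indifferent and guarantees 4/3, so it is optimal.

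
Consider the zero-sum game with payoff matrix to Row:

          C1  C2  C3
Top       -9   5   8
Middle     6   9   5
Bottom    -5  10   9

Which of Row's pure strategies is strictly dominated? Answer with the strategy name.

Bottom gives a strictly higher payoff than Top against every column: -5 > -9, 10 > 5, 9 > 8.
So Top is strictly dominated and Row never plays it.

Top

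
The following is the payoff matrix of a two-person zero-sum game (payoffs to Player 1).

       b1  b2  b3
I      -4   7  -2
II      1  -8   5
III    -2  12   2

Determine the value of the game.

-4/23

Row minima: I → -4, II → -8, III → -2; maximin = -2.
Column maxima: b1 → 1, b2 → 12, b3 → 5; minimax = 1.
-2 ≠ 1, so there is no saddle point; optimal play is mixed.
I is strictly dominated by III, so Player 1 never plays it.
b3 is strictly dominated by b1 (it gives Player 1 strictly more in every row), so Player 2 never plays it.
On the remaining 2×2 (II, III vs b1, b2):
Let Player 1 play II with probability p. Expected payoff against b1: 1p + (-2)(1−p) = 3p − 2; against b2: (-8)p + 12(1−p) = −20p + 12.
Setting these equal: 3p − 2 = −20p + 12 ⇒ 23p = 14 ⇒ p = 14/23, and the value is (3)·(14/23) − 2 = -4/23.
For Player 2: with q = P(b1), equating II's and III's payoffs gives 9q − 8 = −14q + 12 ⇒ q = 20/23.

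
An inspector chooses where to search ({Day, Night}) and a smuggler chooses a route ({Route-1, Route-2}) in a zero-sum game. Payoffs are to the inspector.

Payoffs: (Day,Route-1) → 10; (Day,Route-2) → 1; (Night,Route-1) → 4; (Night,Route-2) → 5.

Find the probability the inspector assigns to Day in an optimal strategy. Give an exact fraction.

Row minima: Day → 1, Night → 4; maximin = 4.
Column maxima: Route-1 → 10, Route-2 → 5; minimax = 5.
4 ≠ 5, so there is no saddle point; optimal play is mixed.
Let the inspector play Day with probability p. Expected payoff against Route-1: 10p + 4(1−p) = 6p + 4; against Route-2: 1p + 5(1−p) = −4p + 5.
Setting these equal: 6p + 4 = −4p + 5 ⇒ 10p = 1 ⇒ p = 1/10, and the value is (6)·(1/10) + 4 = 23/5.
For the smuggler: with q = P(Route-1), equating Day's and Night's payoffs gives 9q + 1 = −q + 5 ⇒ q = 2/5.

1/10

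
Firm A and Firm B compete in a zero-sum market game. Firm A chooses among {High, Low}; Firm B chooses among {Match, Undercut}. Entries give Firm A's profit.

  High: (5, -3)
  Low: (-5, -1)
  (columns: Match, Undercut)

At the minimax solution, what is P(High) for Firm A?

Row minima: High → -3, Low → -5; maximin = -3.
Column maxima: Match → 5, Undercut → -1; minimax = -1.
-3 ≠ -1, so there is no saddle point; optimal play is mixed.
Let Firm A play High with probability p. Expected payoff against Match: 5p + (-5)(1−p) = 10p − 5; against Undercut: (-3)p + (-1)(1−p) = −2p − 1.
Setting these equal: 10p − 5 = −2p − 1 ⇒ 12p = 4 ⇒ p = 1/3, and the value is (10)·(1/3) − 5 = -5/3.
For Firm B: with q = P(Match), equating High's and Low's payoffs gives 8q − 3 = −4q − 1 ⇒ q = 1/6.

1/3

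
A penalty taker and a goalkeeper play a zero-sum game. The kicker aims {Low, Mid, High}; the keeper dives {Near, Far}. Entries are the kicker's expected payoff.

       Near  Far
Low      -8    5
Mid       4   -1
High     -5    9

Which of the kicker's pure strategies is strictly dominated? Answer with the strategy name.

High gives a strictly higher payoff than Low against every column: -5 > -8, 9 > 5.
So Low is strictly dominated and the kicker never plays it.

Low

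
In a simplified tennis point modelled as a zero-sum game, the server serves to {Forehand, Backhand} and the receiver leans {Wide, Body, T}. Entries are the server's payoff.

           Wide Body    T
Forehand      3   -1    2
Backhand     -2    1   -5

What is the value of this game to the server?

Row minima: Forehand → -1, Backhand → -5; maximin = -1.
Column maxima: Wide → 3, Body → 1, T → 2; minimax = 1.
-1 ≠ 1, so there is no saddle point; optimal play is mixed.
Wide is strictly dominated by T (it gives the server strictly more in every row), so the receiver never plays it.
On the remaining 2×2 (Forehand, Backhand vs Body, T):
Let the server play Forehand with probability p. Expected payoff against Body: (-1)p + 1(1−p) = −2p + 1; against T: 2p + (-5)(1−p) = 7p − 5.
Setting these equal: −2p + 1 = 7p − 5 ⇒ −9p = -6 ⇒ p = 2/3, and the value is (-2)·(2/3) + 1 = -1/3.
For the receiver: with q = P(Body), equating Forehand's and Backhand's payoffs gives −3q + 2 = 6q − 5 ⇒ q = 7/9.

-1/3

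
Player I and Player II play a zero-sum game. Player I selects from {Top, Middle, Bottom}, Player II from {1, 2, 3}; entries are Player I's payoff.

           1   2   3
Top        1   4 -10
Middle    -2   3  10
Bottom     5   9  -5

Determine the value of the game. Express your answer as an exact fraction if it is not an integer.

Row minima: Top → -10, Middle → -2, Bottom → -5; maximin = -2.
Column maxima: 1 → 5, 2 → 9, 3 → 10; minimax = 5.
-2 ≠ 5, so there is no saddle point; optimal play is mixed.
Top is strictly dominated by Bottom, so Player I never plays it.
2 is strictly dominated by 1 (it gives Player I strictly more in every row), so Player II never plays it.
On the remaining 2×2 (Middle, Bottom vs 1, 3):
Let Player I play Middle with probability p. Expected payoff against 1: (-2)p + 5(1−p) = −7p + 5; against 3: 10p + (-5)(1−p) = 15p − 5.
Setting these equal: −7p + 5 = 15p − 5 ⇒ −22p = -10 ⇒ p = 5/11, and the value is (-7)·(5/11) + 5 = 20/11.
For Player II: with q = P(1), equating Middle's and Bottom's payoffs gives −12q + 10 = 10q − 5 ⇒ q = 15/22.

20/11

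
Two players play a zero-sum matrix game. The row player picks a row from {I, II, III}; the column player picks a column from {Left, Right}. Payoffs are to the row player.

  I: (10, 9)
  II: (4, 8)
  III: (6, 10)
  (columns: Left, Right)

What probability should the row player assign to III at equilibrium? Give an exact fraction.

1/5

Row minima: I → 9, II → 4, III → 6; maximin = 9.
Column maxima: Left → 10, Right → 10; minimax = 10.
9 ≠ 10, so there is no saddle point; optimal play is mixed.
II is strictly dominated by I, so the row player never plays it.
On the remaining 2×2 (I, III vs Left, Right):
Let the row player play I with probability p. Expected payoff against Left: 10p + 6(1−p) = 4p + 6; against Right: 9p + 10(1−p) = −p + 10.
Setting these equal: 4p + 6 = −p + 10 ⇒ 5p = 4 ⇒ p = 4/5, and the value is (4)·(4/5) + 6 = 46/5.
For the column player: with q = P(Left), equating I's and III's payoffs gives q + 9 = −4q + 10 ⇒ q = 1/5.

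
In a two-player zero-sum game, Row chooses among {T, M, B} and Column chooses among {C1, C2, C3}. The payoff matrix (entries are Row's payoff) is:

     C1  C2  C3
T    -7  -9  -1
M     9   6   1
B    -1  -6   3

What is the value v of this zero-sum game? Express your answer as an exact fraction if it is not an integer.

12/7

Row minima: T → -9, M → 1, B → -6; maximin = 1.
Column maxima: C1 → 9, C2 → 6, C3 → 3; minimax = 3.
1 ≠ 3, so there is no saddle point; optimal play is mixed.
T is strictly dominated by M, so Row never plays it.
C1 is strictly dominated by C2 (it gives Row strictly more in every row), so Column never plays it.
On the remaining 2×2 (M, B vs C2, C3):
Let Row play M with probability p. Expected payoff against C2: 6p + (-6)(1−p) = 12p − 6; against C3: 1p + 3(1−p) = −2p + 3.
Setting these equal: 12p − 6 = −2p + 3 ⇒ 14p = 9 ⇒ p = 9/14, and the value is (12)·(9/14) − 6 = 12/7.
For Column: with q = P(C2), equating M's and B's payoffs gives 5q + 1 = −9q + 3 ⇒ q = 1/7.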